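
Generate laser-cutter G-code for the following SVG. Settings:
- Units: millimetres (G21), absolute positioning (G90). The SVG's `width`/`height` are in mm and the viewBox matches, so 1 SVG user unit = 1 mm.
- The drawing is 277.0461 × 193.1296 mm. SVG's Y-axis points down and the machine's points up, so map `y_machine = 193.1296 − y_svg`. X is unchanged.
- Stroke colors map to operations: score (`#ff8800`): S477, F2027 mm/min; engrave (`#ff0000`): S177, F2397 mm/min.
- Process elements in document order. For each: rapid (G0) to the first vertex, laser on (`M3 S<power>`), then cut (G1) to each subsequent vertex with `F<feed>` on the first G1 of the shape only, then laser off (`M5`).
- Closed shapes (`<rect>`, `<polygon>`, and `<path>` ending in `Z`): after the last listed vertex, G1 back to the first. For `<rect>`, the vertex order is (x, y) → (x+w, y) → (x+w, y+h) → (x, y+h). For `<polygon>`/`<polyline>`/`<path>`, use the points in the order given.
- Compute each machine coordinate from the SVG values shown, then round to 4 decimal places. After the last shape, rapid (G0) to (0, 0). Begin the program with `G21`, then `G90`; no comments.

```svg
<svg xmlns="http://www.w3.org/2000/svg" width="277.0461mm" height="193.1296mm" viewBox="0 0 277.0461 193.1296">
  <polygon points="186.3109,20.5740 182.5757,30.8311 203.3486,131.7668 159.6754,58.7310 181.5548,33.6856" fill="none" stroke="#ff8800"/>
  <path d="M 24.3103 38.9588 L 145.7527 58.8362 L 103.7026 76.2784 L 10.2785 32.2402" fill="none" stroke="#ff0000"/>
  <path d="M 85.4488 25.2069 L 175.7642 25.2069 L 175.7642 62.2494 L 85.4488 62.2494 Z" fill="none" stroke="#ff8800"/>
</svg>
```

G21
G90
G0 X186.3109 Y172.5556
M3 S477
G1 X182.5757 Y162.2985 F2027
G1 X203.3486 Y61.3628
G1 X159.6754 Y134.3986
G1 X181.5548 Y159.4440
G1 X186.3109 Y172.5556
M5
G0 X24.3103 Y154.1708
M3 S177
G1 X145.7527 Y134.2934 F2397
G1 X103.7026 Y116.8512
G1 X10.2785 Y160.8894
M5
G0 X85.4488 Y167.9227
M3 S477
G1 X175.7642 Y167.9227 F2027
G1 X175.7642 Y130.8802
G1 X85.4488 Y130.8802
G1 X85.4488 Y167.9227
M5
G0 X0.0000 Y0.0000

viewBox `0 0 277.0461 193.1296` with mm width/height → 1 unit = 1 mm. Flip: y_m = 193.1296 − y_svg.

**Shape 1** — `<polygon>` closed polygon, stroke `#ff8800` → score (S477, F2027). Machine vertices: (186.3109,172.5556) → (182.5757,162.2985) → (203.3486,61.3628) → (159.6754,134.3986) → (181.5548,159.4440) → (186.3109,172.5556). Closed: final G1 returns to the first vertex.

**Shape 2** — `<path>` open polyline, stroke `#ff0000` → engrave (S177, F2397). Machine vertices: (24.3103,154.1708) → (145.7527,134.2934) → (103.7026,116.8512) → (10.2785,160.8894). Open path.

**Shape 3** — `<path>` rectangle, stroke `#ff8800` → score (S477, F2027). Machine vertices: (85.4488,167.9227) → (175.7642,167.9227) → (175.7642,130.8802) → (85.4488,130.8802) → (85.4488,167.9227). Closed: final G1 returns to the first vertex.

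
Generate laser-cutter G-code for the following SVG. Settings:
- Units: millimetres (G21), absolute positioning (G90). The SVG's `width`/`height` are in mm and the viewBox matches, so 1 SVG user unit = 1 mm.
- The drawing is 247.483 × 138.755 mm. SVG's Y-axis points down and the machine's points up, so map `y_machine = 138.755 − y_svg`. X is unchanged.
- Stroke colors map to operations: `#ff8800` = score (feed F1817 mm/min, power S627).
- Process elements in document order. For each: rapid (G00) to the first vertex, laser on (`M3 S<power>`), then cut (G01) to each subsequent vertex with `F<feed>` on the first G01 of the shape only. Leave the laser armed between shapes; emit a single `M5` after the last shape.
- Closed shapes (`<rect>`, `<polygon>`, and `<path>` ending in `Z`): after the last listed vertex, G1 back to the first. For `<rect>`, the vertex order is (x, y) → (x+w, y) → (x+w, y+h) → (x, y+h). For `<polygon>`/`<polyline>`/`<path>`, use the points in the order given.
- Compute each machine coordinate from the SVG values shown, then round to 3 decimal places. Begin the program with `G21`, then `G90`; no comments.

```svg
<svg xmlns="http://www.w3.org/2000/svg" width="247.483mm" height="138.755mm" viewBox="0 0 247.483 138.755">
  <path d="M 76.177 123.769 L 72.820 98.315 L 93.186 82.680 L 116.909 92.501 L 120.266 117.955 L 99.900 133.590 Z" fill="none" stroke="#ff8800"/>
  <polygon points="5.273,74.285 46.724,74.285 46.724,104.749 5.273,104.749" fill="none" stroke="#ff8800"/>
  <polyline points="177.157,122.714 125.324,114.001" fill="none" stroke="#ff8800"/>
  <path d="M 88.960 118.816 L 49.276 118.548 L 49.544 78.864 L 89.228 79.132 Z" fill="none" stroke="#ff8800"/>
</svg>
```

Since the viewBox matches the mm dimensions, user units are millimetres directly. The only transform is the Y-flip y_m = 138.755 − y_svg.

Shape 1 is a regular polygon drawn with `<path>`. Its stroke #ff8800 means score at S627, F1817. After flipping Y the toolpath is (76.177,14.986) → (72.820,40.440) → (93.186,56.075) → (116.909,46.254) → (120.266,20.800) → (99.900,5.165) → (76.177,14.986), returning to the start.

Shape 2 is a rectangle drawn with `<polygon>`. Its stroke #ff8800 means score at S627, F1817. After flipping Y the toolpath is (5.273,64.470) → (46.724,64.470) → (46.724,34.006) → (5.273,34.006) → (5.273,64.470), returning to the start.

Shape 3 is a line segment drawn with `<polyline>`. Its stroke #ff8800 means score at S627, F1817. After flipping Y the toolpath is (177.157,16.041) → (125.324,24.754).

Shape 4 is a regular polygon drawn with `<path>`. Its stroke #ff8800 means score at S627, F1817. After flipping Y the toolpath is (88.960,19.939) → (49.276,20.207) → (49.544,59.891) → (89.228,59.623) → (88.960,19.939), returning to the start.

G21
G90
G00 X76.177 Y14.986
M3 S627
G01 X72.820 Y40.440 F1817
G01 X93.186 Y56.075
G01 X116.909 Y46.254
G01 X120.266 Y20.800
G01 X99.900 Y5.165
G01 X76.177 Y14.986
G00 X5.273 Y64.470
M3 S627
G01 X46.724 Y64.470 F1817
G01 X46.724 Y34.006
G01 X5.273 Y34.006
G01 X5.273 Y64.470
G00 X177.157 Y16.041
M3 S627
G01 X125.324 Y24.754 F1817
G00 X88.960 Y19.939
M3 S627
G01 X49.276 Y20.207 F1817
G01 X49.544 Y59.891
G01 X89.228 Y59.623
G01 X88.960 Y19.939
M5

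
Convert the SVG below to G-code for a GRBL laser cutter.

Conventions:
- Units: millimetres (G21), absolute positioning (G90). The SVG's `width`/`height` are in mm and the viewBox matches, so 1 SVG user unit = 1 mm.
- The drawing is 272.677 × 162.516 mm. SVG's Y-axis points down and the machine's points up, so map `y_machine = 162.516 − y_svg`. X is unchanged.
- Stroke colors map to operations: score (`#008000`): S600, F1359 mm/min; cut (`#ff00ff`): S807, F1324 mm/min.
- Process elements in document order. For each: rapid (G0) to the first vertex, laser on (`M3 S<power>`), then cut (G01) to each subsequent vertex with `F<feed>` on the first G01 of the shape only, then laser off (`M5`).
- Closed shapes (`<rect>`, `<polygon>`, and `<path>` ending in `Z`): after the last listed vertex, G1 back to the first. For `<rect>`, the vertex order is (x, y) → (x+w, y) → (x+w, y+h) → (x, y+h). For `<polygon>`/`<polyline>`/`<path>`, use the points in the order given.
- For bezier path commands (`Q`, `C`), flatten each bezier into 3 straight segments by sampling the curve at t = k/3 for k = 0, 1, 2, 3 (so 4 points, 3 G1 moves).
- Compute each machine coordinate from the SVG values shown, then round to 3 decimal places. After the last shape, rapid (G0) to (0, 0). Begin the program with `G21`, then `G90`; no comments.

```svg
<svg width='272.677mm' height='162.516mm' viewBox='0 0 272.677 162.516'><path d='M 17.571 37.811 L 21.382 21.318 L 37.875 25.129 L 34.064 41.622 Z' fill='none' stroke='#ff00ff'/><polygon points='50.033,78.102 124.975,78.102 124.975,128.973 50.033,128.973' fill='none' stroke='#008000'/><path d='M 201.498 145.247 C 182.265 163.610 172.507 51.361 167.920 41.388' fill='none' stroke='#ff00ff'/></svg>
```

G21
G90
G0 X17.571 Y124.705
M3 S807
G01 X21.382 Y141.198 F1324
G01 X37.875 Y137.387
G01 X34.064 Y120.894
G01 X17.571 Y124.705
M5
G0 X50.033 Y84.414
M3 S600
G01 X124.975 Y84.414 F1359
G01 X124.975 Y33.543
G01 X50.033 Y33.543
G01 X50.033 Y84.414
M5
G0 X201.498 Y17.269
M3 S807
G01 X185.264 Y33.818 F1324
G01 X174.390 Y85.688
G01 X167.920 Y121.128
M5
G0 X0.000 Y0.000

viewBox `0 0 272.677 162.516` with mm width/height → 1 unit = 1 mm. Flip: y_m = 162.516 − y_svg.

**Shape 1** — `<path>` regular polygon, stroke `#ff00ff` → cut (S807, F1324). Machine vertices: (17.571,124.705) → (21.382,141.198) → (37.875,137.387) → (34.064,120.894) → (17.571,124.705). Closed: final G1 returns to the first vertex.

**Shape 2** — `<polygon>` rectangle, stroke `#008000` → score (S600, F1359). Machine vertices: (50.033,84.414) → (124.975,84.414) → (124.975,33.543) → (50.033,33.543) → (50.033,84.414). Closed: final G1 returns to the first vertex.

**Shape 3** — `<path>` cubic bezier, stroke `#ff00ff` → cut (S807, F1324). Control points (SVG): P0=(201.498,145.247), P1=(182.265,163.610), P2=(172.507,51.361), P3=(167.920,41.388); sampled at t=k/3. Machine vertices: (201.498,17.269) → (185.264,33.818) → (174.390,85.688) → (167.920,121.128). Open path.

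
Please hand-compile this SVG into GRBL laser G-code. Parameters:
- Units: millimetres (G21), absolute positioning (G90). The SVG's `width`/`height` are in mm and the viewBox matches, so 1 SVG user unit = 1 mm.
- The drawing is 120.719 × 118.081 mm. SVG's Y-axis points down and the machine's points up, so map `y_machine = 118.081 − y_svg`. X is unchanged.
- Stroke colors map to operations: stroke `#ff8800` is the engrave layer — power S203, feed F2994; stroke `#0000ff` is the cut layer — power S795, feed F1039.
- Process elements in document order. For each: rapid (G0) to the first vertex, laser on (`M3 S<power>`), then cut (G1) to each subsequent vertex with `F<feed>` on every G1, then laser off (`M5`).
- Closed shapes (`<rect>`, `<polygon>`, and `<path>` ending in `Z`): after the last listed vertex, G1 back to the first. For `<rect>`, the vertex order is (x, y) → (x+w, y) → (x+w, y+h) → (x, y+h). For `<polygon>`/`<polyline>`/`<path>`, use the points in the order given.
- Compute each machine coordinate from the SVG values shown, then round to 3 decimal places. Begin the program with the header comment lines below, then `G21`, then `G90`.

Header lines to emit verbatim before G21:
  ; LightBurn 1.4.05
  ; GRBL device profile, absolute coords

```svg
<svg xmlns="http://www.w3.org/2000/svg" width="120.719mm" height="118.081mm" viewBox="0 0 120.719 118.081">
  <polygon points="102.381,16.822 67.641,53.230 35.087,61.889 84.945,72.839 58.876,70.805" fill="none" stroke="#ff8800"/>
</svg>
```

Since the viewBox matches the mm dimensions, user units are millimetres directly. The only transform is the Y-flip y_m = 118.081 − y_svg.

Shape 1 is a closed polygon drawn with `<polygon>`. Its stroke #ff8800 means engrave at S203, F2994. After flipping Y the toolpath is (102.381,101.259) → (67.641,64.851) → (35.087,56.192) → (84.945,45.242) → (58.876,47.276) → (102.381,101.259), returning to the start.

; LightBurn 1.4.05
; GRBL device profile, absolute coords
G21
G90
G0 X102.381 Y101.259
M3 S203
G1 X67.641 Y64.851 F2994
G1 X35.087 Y56.192 F2994
G1 X84.945 Y45.242 F2994
G1 X58.876 Y47.276 F2994
G1 X102.381 Y101.259 F2994
M5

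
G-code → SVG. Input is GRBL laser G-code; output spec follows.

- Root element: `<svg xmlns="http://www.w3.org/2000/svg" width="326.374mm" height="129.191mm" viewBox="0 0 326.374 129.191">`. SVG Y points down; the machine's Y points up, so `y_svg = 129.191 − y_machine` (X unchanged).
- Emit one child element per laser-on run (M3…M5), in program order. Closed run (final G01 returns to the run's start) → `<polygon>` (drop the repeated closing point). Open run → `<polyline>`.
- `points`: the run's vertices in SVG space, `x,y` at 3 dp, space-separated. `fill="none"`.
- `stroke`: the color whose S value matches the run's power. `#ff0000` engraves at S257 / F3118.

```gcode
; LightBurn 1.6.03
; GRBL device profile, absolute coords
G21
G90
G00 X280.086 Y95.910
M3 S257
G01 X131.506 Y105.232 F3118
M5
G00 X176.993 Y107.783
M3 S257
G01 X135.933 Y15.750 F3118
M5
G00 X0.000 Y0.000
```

<svg xmlns="http://www.w3.org/2000/svg" width="326.374mm" height="129.191mm" viewBox="0 0 326.374 129.191">
  <polyline points="280.086,33.281 131.506,23.959" fill="none" stroke="#ff0000"/>
  <polyline points="176.993,21.408 135.933,113.441" fill="none" stroke="#ff0000"/>
</svg>

Each laser-on run becomes one SVG element. Flip Y back into SVG space with y_svg = 129.191 − y_machine. Every run uses S257, so all elements get stroke `#ff0000` (engrave).

Run 1: The run is open, so emit a `<polyline>` with points (Y-flipped): 280.086,33.281 131.506,23.959.

Run 2: The run is open, so emit a `<polyline>` with points (Y-flipped): 176.993,21.408 135.933,113.441.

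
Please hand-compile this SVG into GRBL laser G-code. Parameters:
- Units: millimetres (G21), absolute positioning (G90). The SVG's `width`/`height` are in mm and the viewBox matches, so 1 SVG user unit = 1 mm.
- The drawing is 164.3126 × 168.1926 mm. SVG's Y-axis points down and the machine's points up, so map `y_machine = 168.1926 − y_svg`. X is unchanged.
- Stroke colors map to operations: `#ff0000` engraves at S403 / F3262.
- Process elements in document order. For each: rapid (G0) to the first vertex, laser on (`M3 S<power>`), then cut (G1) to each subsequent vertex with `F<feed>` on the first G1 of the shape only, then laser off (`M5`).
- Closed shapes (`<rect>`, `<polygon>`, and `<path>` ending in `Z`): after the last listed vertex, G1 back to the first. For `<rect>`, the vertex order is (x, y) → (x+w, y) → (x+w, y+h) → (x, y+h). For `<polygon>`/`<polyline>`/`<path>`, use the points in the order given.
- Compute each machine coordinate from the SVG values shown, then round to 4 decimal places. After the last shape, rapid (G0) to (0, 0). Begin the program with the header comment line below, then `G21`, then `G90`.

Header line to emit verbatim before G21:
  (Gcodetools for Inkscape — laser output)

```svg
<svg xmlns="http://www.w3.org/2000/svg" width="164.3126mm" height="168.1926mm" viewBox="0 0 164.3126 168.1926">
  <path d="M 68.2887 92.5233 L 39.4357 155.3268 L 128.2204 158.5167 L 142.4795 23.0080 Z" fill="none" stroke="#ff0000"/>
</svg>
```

1 u = 1 mm; y_m = 168.1926 − y.

[1] `<path>` closed polygon, #ff0000→engrave S403 F3262: (68.2887,75.6693) → (39.4357,12.8658) → (128.2204,9.6759) → (142.4795,145.1846) → (68.2887,75.6693) (closed)

(Gcodetools for Inkscape — laser output)
G21
G90
G0 X68.2887 Y75.6693
M3 S403
G1 X39.4357 Y12.8658 F3262
G1 X128.2204 Y9.6759
G1 X142.4795 Y145.1846
G1 X68.2887 Y75.6693
M5
G0 X0.0000 Y0.0000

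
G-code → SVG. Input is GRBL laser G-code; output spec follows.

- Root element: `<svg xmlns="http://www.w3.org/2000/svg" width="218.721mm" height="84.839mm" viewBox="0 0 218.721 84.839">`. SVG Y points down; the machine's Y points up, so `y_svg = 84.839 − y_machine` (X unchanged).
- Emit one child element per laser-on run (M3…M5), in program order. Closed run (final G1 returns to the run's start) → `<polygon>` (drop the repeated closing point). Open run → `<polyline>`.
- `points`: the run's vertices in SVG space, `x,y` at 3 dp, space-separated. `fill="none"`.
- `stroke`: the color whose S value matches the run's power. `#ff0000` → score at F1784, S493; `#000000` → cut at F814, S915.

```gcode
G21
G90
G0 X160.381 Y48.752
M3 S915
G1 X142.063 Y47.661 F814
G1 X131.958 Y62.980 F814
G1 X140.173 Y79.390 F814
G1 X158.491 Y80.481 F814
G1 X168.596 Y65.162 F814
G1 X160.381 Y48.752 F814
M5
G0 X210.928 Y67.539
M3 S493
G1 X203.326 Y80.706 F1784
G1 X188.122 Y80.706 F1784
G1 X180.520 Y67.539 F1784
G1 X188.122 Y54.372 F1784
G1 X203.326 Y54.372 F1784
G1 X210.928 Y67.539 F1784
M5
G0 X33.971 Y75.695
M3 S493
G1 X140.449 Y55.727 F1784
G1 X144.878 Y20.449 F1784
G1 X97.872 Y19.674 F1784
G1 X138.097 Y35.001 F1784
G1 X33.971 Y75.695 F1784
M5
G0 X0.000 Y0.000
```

<svg xmlns="http://www.w3.org/2000/svg" width="218.721mm" height="84.839mm" viewBox="0 0 218.721 84.839">
  <polygon points="160.381,36.087 142.063,37.178 131.958,21.859 140.173,5.449 158.491,4.358 168.596,19.677" fill="none" stroke="#000000"/>
  <polygon points="210.928,17.300 203.326,4.133 188.122,4.133 180.520,17.300 188.122,30.467 203.326,30.467" fill="none" stroke="#ff0000"/>
  <polygon points="33.971,9.144 140.449,29.112 144.878,64.390 97.872,65.165 138.097,49.838" fill="none" stroke="#ff0000"/>
</svg>

y_svg = 84.839 − y_m.

[1] S915→`#000000` (cut); closed run; points: 160.381,36.087 142.063,37.178 131.958,21.859 140.173,5.449 158.491,4.358 168.596,19.677

[2] S493→`#ff0000` (score); closed run; points: 210.928,17.300 203.326,4.133 188.122,4.133 180.520,17.300 188.122,30.467 203.326,30.467

[3] S493→`#ff0000` (score); closed run; points: 33.971,9.144 140.449,29.112 144.878,64.390 97.872,65.165 138.097,49.838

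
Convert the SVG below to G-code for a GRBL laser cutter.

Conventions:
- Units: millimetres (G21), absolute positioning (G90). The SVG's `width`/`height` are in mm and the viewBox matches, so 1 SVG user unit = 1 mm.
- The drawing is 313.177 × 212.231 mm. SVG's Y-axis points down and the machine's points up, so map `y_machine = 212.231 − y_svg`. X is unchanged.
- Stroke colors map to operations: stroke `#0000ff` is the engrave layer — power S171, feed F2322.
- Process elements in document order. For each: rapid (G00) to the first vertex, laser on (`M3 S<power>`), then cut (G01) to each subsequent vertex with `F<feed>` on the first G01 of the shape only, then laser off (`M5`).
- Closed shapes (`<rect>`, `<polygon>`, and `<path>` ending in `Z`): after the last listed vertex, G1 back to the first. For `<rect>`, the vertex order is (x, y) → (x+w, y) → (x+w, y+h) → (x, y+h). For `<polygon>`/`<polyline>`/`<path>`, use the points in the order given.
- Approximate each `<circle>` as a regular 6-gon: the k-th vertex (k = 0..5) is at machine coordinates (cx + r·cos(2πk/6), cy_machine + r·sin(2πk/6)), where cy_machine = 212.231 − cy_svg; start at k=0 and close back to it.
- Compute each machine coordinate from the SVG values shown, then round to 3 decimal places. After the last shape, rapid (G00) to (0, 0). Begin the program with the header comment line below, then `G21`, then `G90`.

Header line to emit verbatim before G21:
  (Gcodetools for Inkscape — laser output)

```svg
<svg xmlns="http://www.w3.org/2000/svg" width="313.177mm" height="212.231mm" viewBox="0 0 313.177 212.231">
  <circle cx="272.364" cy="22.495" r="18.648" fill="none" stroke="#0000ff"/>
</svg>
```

(Gcodetools for Inkscape — laser output)
G21
G90
G00 X291.012 Y189.736
M3 S171
G01 X281.688 Y205.886 F2322
G01 X263.040 Y205.886
G01 X253.716 Y189.736
G01 X263.040 Y173.586
G01 X281.688 Y173.586
G01 X291.012 Y189.736
M5
G00 X0.000 Y0.000

viewBox `0 0 313.177 212.231` with mm width/height → 1 unit = 1 mm. Flip: y_m = 212.231 − y_svg.

**Shape 1** — `<circle>` circle, stroke `#0000ff` → engrave (S171, F2322). Machine vertices: (291.012,189.736) → (281.688,205.886) → (263.040,205.886) → (253.716,189.736) → (263.040,173.586) → (281.688,173.586) → (291.012,189.736). Closed: final G1 returns to the first vertex.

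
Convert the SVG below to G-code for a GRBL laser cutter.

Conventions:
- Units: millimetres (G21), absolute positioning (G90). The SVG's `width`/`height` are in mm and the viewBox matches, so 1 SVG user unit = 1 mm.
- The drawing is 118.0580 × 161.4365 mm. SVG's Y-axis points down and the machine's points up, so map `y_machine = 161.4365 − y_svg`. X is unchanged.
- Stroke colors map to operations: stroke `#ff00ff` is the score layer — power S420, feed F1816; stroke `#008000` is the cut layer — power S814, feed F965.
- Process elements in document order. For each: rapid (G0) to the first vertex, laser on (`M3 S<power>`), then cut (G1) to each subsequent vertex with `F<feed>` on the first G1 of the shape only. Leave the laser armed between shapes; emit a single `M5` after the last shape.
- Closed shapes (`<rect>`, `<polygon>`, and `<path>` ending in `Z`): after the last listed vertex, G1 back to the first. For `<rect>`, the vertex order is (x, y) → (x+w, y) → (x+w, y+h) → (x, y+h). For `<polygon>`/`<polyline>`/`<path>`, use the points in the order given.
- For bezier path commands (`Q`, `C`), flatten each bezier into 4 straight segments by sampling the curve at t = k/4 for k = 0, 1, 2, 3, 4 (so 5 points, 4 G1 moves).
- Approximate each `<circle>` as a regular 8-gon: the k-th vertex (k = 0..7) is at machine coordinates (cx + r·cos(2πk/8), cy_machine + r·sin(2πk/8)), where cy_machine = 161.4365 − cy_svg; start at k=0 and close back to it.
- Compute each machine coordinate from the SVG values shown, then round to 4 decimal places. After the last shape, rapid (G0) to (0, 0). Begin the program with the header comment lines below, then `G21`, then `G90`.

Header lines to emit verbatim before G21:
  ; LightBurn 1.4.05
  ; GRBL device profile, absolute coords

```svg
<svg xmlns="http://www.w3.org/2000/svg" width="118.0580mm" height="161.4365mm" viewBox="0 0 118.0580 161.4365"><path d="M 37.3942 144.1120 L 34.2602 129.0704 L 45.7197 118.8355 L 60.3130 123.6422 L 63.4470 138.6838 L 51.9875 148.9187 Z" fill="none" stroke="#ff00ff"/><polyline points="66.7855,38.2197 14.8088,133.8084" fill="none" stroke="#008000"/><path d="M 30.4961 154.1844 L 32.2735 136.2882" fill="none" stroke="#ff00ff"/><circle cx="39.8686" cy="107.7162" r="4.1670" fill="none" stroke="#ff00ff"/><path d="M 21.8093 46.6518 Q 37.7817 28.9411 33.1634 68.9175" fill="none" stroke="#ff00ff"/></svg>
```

viewBox `0 0 118.0580 161.4365` with mm width/height → 1 unit = 1 mm. Flip: y_m = 161.4365 − y_svg.

**Shape 1** — `<path>` regular polygon, stroke `#ff00ff` → score (S420, F1816). Machine vertices: (37.3942,17.3245) → (34.2602,32.3661) → (45.7197,42.6010) → (60.3130,37.7943) → (63.4470,22.7527) → (51.9875,12.5178) → (37.3942,17.3245). Closed: final G1 returns to the first vertex.

**Shape 2** — `<polyline>` line segment, stroke `#008000` → cut (S814, F965). Machine vertices: (66.7855,123.2168) → (14.8088,27.6281). Open path.

**Shape 3** — `<path>` line segment, stroke `#ff00ff` → score (S420, F1816). Machine vertices: (30.4961,7.2521) → (32.2735,25.1483). Open path.

**Shape 4** — `<circle>` circle, stroke `#ff00ff` → score (S420, F1816). Machine vertices: (44.0356,53.7203) → (42.8151,56.6668) → (39.8686,57.8873) → (36.9221,56.6668) → (35.7016,53.7203) → (36.9221,50.7738) → (39.8686,49.5533) → (42.8151,50.7738) → (44.0356,53.7203). Closed: final G1 returns to the first vertex.

**Shape 5** — `<path>` quadratic bezier, stroke `#ff00ff` → score (S420, F1816). Control points (SVG): P0=(21.8093,46.6518), P1=(37.7817,28.9411), P2=(33.1634,68.9175); sampled at t=k/4. Machine vertices: (21.8093,114.7847) → (28.5086,120.0346) → (32.6340,118.0736) → (34.1856,108.9018) → (33.1634,92.5190). Open path.

; LightBurn 1.4.05
; GRBL device profile, absolute coords
G21
G90
G0 X37.3942 Y17.3245
M3 S420
G1 X34.2602 Y32.3661 F1816
G1 X45.7197 Y42.6010
G1 X60.3130 Y37.7943
G1 X63.4470 Y22.7527
G1 X51.9875 Y12.5178
G1 X37.3942 Y17.3245
G0 X66.7855 Y123.2168
M3 S814
G1 X14.8088 Y27.6281 F965
G0 X30.4961 Y7.2521
M3 S420
G1 X32.2735 Y25.1483 F1816
G0 X44.0356 Y53.7203
M3 S420
G1 X42.8151 Y56.6668 F1816
G1 X39.8686 Y57.8873
G1 X36.9221 Y56.6668
G1 X35.7016 Y53.7203
G1 X36.9221 Y50.7738
G1 X39.8686 Y49.5533
G1 X42.8151 Y50.7738
G1 X44.0356 Y53.7203
G0 X21.8093 Y114.7847
M3 S420
G1 X28.5086 Y120.0346 F1816
G1 X32.6340 Y118.0736
G1 X34.1856 Y108.9018
G1 X33.1634 Y92.5190
M5
G0 X0.0000 Y0.0000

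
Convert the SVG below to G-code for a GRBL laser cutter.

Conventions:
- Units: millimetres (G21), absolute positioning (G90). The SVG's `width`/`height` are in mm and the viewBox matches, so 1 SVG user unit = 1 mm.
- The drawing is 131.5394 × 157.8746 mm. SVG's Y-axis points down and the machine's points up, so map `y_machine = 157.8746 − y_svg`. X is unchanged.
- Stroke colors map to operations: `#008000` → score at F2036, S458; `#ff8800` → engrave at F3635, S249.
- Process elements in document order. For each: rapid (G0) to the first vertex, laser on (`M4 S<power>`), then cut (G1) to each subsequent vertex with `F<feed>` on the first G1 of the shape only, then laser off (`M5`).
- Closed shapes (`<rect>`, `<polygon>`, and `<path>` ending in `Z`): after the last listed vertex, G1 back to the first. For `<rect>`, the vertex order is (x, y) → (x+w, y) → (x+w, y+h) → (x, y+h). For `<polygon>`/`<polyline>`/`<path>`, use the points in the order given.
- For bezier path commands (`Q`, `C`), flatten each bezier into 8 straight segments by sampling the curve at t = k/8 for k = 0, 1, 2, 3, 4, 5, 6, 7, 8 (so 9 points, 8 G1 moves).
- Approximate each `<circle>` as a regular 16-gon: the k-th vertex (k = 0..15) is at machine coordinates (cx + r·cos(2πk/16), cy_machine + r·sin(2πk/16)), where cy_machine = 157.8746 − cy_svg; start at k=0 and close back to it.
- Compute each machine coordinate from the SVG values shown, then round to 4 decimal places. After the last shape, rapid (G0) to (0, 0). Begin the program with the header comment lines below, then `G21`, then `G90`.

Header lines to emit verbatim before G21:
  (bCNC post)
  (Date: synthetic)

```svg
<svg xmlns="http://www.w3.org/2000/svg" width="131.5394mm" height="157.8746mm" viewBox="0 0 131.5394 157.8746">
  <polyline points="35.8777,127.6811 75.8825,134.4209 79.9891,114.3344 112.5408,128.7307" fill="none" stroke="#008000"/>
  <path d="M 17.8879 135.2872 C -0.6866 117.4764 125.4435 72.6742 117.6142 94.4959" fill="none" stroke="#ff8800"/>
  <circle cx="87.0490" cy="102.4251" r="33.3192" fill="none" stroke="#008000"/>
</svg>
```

(bCNC post)
(Date: synthetic)
G21
G90
G0 X35.8777 Y30.1935
M4 S458
G1 X75.8825 Y23.4537 F2036
G1 X79.9891 Y43.5402
G1 X112.5408 Y29.1439
M5
G0 X17.8879 Y22.5874
M4 S249
G1 X17.1612 Y30.3488 F3635
G1 X26.7350 Y39.5436
G1 X43.3437 Y49.0748
G1 X63.7216 Y57.8452
G1 X84.6032 Y64.7579
G1 X102.7229 Y68.7157
G1 X114.8151 Y68.6217
G1 X117.6142 Y63.3787
M5
G0 X120.3682 Y55.4495
M4 S458
G1 X117.8319 Y68.2002 F2036
G1 X110.6092 Y79.0097
G1 X99.7997 Y86.2324
G1 X87.0490 Y88.7687
G1 X74.2983 Y86.2324
G1 X63.4888 Y79.0097
G1 X56.2661 Y68.2002
G1 X53.7298 Y55.4495
G1 X56.2661 Y42.6988
G1 X63.4888 Y31.8893
G1 X74.2983 Y24.6666
G1 X87.0490 Y22.1303
G1 X99.7997 Y24.6666
G1 X110.6092 Y31.8893
G1 X117.8319 Y42.6988
G1 X120.3682 Y55.4495
M5
G0 X0.0000 Y0.0000

viewBox `0 0 131.5394 157.8746` with mm width/height → 1 unit = 1 mm. Flip: y_m = 157.8746 − y_svg.

**Shape 1** — `<polyline>` open polyline, stroke `#008000` → score (S458, F2036). Machine vertices: (35.8777,30.1935) → (75.8825,23.4537) → (79.9891,43.5402) → (112.5408,29.1439). Open path.

**Shape 2** — `<path>` cubic bezier, stroke `#ff8800` → engrave (S249, F3635). Control points (SVG): P0=(17.8879,135.2872), P1=(-0.6866,117.4764), P2=(125.4435,72.6742), P3=(117.6142,94.4959); sampled at t=k/8. Machine vertices: (17.8879,22.5874) → (17.1612,30.3488) → (26.7350,39.5436) → (43.3437,49.0748) → (63.7216,57.8452) → (84.6032,64.7579) → (102.7229,68.7157) → (114.8151,68.6217) → (117.6142,63.3787). Open path.

**Shape 3** — `<circle>` circle, stroke `#008000` → score (S458, F2036). Machine vertices: (120.3682,55.4495) → (117.8319,68.2002) → (110.6092,79.0097) → (99.7997,86.2324) → (87.0490,88.7687) → (74.2983,86.2324) → (63.4888,79.0097) → (56.2661,68.2002) → (53.7298,55.4495) → (56.2661,42.6988) → (63.4888,31.8893) → (74.2983,24.6666) → (87.0490,22.1303) → (99.7997,24.6666) → (110.6092,31.8893) → (117.8319,42.6988) → (120.3682,55.4495). Closed: final G1 returns to the first vertex.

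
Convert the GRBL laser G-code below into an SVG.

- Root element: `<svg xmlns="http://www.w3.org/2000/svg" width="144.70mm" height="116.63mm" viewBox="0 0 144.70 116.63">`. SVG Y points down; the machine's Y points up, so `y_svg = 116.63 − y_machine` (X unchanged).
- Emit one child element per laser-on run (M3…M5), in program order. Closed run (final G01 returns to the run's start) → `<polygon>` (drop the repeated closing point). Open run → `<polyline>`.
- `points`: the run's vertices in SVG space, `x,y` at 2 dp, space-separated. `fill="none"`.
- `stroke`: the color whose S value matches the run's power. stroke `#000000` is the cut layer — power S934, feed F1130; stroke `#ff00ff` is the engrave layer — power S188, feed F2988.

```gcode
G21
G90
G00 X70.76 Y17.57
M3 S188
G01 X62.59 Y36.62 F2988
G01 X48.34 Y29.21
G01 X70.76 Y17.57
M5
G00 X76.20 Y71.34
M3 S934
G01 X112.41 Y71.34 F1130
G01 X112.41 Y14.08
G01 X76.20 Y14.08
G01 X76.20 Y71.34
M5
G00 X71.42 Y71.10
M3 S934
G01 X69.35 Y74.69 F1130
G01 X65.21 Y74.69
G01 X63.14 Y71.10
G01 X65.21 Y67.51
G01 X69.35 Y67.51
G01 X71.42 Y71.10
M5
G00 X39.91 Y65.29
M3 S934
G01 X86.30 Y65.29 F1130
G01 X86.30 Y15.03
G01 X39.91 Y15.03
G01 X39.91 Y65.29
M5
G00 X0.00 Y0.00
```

<svg xmlns="http://www.w3.org/2000/svg" width="144.70mm" height="116.63mm" viewBox="0 0 144.70 116.63">
  <polygon points="70.76,99.06 62.59,80.01 48.34,87.42" fill="none" stroke="#ff00ff"/>
  <polygon points="76.20,45.29 112.41,45.29 112.41,102.55 76.20,102.55" fill="none" stroke="#000000"/>
  <polygon points="71.42,45.53 69.35,41.94 65.21,41.94 63.14,45.53 65.21,49.12 69.35,49.12" fill="none" stroke="#000000"/>
  <polygon points="39.91,51.34 86.30,51.34 86.30,101.60 39.91,101.60" fill="none" stroke="#000000"/>
</svg>

y_svg = 116.63 − y_m.

[1] S188→`#ff00ff` (engrave); closed run; points: 70.76,99.06 62.59,80.01 48.34,87.42

[2] S934→`#000000` (cut); closed run; points: 76.20,45.29 112.41,45.29 112.41,102.55 76.20,102.55

[3] S934→`#000000` (cut); closed run; points: 71.42,45.53 69.35,41.94 65.21,41.94 63.14,45.53 65.21,49.12 69.35,49.12

[4] S934→`#000000` (cut); closed run; points: 39.91,51.34 86.30,51.34 86.30,101.60 39.91,101.60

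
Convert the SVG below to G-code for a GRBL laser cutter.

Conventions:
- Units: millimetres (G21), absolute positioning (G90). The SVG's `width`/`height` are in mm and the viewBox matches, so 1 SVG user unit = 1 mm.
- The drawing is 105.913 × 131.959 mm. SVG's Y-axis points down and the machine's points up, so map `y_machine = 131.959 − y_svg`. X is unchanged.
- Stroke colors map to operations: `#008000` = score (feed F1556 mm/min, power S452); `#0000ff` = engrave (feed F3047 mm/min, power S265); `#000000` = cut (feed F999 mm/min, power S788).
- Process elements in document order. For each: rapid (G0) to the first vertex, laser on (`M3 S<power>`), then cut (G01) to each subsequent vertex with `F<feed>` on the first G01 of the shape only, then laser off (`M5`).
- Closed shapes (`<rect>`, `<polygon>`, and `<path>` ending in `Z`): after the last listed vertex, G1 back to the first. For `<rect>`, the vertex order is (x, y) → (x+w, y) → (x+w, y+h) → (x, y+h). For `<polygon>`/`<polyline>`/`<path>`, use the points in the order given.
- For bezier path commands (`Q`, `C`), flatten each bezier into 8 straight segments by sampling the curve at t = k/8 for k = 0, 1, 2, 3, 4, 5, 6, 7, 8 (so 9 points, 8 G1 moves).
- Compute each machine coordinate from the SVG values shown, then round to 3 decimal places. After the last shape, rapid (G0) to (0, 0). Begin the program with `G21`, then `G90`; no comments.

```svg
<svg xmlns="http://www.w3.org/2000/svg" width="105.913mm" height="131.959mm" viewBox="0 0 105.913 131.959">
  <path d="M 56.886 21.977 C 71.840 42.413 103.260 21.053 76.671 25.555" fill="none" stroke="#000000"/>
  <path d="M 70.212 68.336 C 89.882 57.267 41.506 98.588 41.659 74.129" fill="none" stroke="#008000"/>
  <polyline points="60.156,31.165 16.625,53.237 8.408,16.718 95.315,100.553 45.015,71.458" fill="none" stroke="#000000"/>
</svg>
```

G21
G90
G0 X56.886 Y109.982
M3 S788
G01 X63.120 Y104.146 F999
G01 X70.025 Y101.435
G01 X76.728 Y101.056
G01 X82.357 Y102.218
G01 X86.038 Y104.126
G01 X86.900 Y105.989
G01 X84.068 Y107.012
G01 X76.671 Y106.404
M5
G0 X70.212 Y63.623
M3 S452
G01 X74.626 Y65.549 F1556
G01 X74.027 Y63.948
G01 X69.781 Y60.205
G01 X63.254 Y55.705
G01 X55.813 Y51.833
G01 X48.822 Y49.973
G01 X43.649 Y51.511
G01 X41.659 Y57.830
M5
G0 X60.156 Y100.794
M3 S788
G01 X16.625 Y78.722 F999
G01 X8.408 Y115.241
G01 X95.315 Y31.406
G01 X45.015 Y60.501
M5
G0 X0.000 Y0.000

Since the viewBox matches the mm dimensions, user units are millimetres directly. The only transform is the Y-flip y_m = 131.959 − y_svg.

Shape 1 is a cubic bezier drawn with `<path>`. Its stroke #000000 means cut at S788, F999. After flipping Y the toolpath is (56.886,109.982) → (63.120,104.146) → (70.025,101.435) → (76.728,101.056) → (82.357,102.218) → (86.038,104.126) → (86.900,105.989) → (84.068,107.012) → (76.671,106.404).

Shape 2 is a cubic bezier drawn with `<path>`. Its stroke #008000 means score at S452, F1556. After flipping Y the toolpath is (70.212,63.623) → (74.626,65.549) → (74.027,63.948) → (69.781,60.205) → (63.254,55.705) → (55.813,51.833) → (48.822,49.973) → (43.649,51.511) → (41.659,57.830).

Shape 3 is a open polyline drawn with `<polyline>`. Its stroke #000000 means cut at S788, F999. After flipping Y the toolpath is (60.156,100.794) → (16.625,78.722) → (8.408,115.241) → (95.315,31.406) → (45.015,60.501).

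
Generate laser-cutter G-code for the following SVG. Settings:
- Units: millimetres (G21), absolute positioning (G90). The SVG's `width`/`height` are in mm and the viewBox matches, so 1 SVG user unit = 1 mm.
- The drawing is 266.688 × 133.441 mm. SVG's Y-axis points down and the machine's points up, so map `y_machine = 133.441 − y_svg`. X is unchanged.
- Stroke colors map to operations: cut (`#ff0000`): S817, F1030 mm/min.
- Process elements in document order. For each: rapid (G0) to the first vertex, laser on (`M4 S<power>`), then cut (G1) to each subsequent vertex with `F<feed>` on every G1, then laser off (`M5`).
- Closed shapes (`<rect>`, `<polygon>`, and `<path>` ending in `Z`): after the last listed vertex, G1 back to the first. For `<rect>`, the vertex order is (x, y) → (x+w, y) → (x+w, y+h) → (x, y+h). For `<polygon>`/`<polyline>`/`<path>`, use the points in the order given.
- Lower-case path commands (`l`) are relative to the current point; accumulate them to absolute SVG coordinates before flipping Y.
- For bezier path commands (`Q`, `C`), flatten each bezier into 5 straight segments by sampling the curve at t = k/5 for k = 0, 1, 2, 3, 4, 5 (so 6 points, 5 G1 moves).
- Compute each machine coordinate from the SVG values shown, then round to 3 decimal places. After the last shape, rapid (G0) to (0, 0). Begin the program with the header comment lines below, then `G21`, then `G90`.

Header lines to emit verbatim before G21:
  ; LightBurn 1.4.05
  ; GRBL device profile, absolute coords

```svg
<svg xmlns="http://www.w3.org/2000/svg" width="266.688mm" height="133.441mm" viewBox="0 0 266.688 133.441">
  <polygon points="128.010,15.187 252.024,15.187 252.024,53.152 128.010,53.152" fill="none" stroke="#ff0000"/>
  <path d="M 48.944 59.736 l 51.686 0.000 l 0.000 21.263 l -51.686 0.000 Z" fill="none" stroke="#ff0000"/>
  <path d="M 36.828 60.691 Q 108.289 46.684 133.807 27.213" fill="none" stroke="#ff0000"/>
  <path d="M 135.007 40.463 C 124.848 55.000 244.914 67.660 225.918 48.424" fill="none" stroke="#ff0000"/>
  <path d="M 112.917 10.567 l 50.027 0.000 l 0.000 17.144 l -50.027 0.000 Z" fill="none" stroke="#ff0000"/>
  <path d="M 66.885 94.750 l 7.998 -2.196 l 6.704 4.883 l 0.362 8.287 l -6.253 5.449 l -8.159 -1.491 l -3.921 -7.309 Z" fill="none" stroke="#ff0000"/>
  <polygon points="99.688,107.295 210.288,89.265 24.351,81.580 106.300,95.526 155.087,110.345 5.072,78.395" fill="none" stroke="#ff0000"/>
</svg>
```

; LightBurn 1.4.05
; GRBL device profile, absolute coords
G21
G90
G0 X128.010 Y118.254
M4 S817
G1 X252.024 Y118.254 F1030
G1 X252.024 Y80.289 F1030
G1 X128.010 Y80.289 F1030
G1 X128.010 Y118.254 F1030
M5
G0 X48.944 Y73.705
M4 S817
G1 X100.630 Y73.705 F1030
G1 X100.630 Y52.442 F1030
G1 X48.944 Y52.442 F1030
G1 X48.944 Y73.705 F1030
M5
G0 X36.828 Y72.750
M4 S817
G1 X63.575 Y78.571 F1030
G1 X86.646 Y84.830 F1030
G1 X106.042 Y91.525 F1030
G1 X121.762 Y98.658 F1030
G1 X133.807 Y106.228 F1030
M5
G0 X135.007 Y92.978
M4 S817
G1 X142.384 Y84.721 F1030
G1 X168.090 Y78.356 F1030
G1 X199.198 Y75.323 F1030
G1 X222.782 Y77.063 F1030
G1 X225.918 Y85.017 F1030
M5
G0 X112.917 Y122.874
M4 S817
G1 X162.944 Y122.874 F1030
G1 X162.944 Y105.730 F1030
G1 X112.917 Y105.730 F1030
G1 X112.917 Y122.874 F1030
M5
G0 X66.885 Y38.691
M4 S817
G1 X74.883 Y40.887 F1030
G1 X81.587 Y36.004 F1030
G1 X81.949 Y27.717 F1030
G1 X75.696 Y22.268 F1030
G1 X67.537 Y23.759 F1030
G1 X63.616 Y31.068 F1030
G1 X66.885 Y38.691 F1030
M5
G0 X99.688 Y26.146
M4 S817
G1 X210.288 Y44.176 F1030
G1 X24.351 Y51.861 F1030
G1 X106.300 Y37.915 F1030
G1 X155.087 Y23.096 F1030
G1 X5.072 Y55.046 F1030
G1 X99.688 Y26.146 F1030
M5
G0 X0.000 Y0.000

Since the viewBox matches the mm dimensions, user units are millimetres directly. The only transform is the Y-flip y_m = 133.441 − y_svg.

Shape 1 is a rectangle drawn with `<polygon>`. Its stroke #ff0000 means cut at S817, F1030. After flipping Y the toolpath is (128.010,118.254) → (252.024,118.254) → (252.024,80.289) → (128.010,80.289) → (128.010,118.254), returning to the start.

Shape 2 is a rectangle drawn with `<path>`. Its stroke #ff0000 means cut at S817, F1030. After flipping Y the toolpath is (48.944,73.705) → (100.630,73.705) → (100.630,52.442) → (48.944,52.442) → (48.944,73.705), returning to the start.

Shape 3 is a quadratic bezier drawn with `<path>`. Its stroke #ff0000 means cut at S817, F1030. After flipping Y the toolpath is (36.828,72.750) → (63.575,78.571) → (86.646,84.830) → (106.042,91.525) → (121.762,98.658) → (133.807,106.228).

Shape 4 is a cubic bezier drawn with `<path>`. Its stroke #ff0000 means cut at S817, F1030. After flipping Y the toolpath is (135.007,92.978) → (142.384,84.721) → (168.090,78.356) → (199.198,75.323) → (222.782,77.063) → (225.918,85.017).

Shape 5 is a rectangle drawn with `<path>`. Its stroke #ff0000 means cut at S817, F1030. After flipping Y the toolpath is (112.917,122.874) → (162.944,122.874) → (162.944,105.730) → (112.917,105.730) → (112.917,122.874), returning to the start.

Shape 6 is a regular polygon drawn with `<path>`. Its stroke #ff0000 means cut at S817, F1030. After flipping Y the toolpath is (66.885,38.691) → (74.883,40.887) → (81.587,36.004) → (81.949,27.717) → (75.696,22.268) → (67.537,23.759) → (63.616,31.068) → (66.885,38.691), returning to the start.

Shape 7 is a closed polygon drawn with `<polygon>`. Its stroke #ff0000 means cut at S817, F1030. After flipping Y the toolpath is (99.688,26.146) → (210.288,44.176) → (24.351,51.861) → (106.300,37.915) → (155.087,23.096) → (5.072,55.046) → (99.688,26.146), returning to the start.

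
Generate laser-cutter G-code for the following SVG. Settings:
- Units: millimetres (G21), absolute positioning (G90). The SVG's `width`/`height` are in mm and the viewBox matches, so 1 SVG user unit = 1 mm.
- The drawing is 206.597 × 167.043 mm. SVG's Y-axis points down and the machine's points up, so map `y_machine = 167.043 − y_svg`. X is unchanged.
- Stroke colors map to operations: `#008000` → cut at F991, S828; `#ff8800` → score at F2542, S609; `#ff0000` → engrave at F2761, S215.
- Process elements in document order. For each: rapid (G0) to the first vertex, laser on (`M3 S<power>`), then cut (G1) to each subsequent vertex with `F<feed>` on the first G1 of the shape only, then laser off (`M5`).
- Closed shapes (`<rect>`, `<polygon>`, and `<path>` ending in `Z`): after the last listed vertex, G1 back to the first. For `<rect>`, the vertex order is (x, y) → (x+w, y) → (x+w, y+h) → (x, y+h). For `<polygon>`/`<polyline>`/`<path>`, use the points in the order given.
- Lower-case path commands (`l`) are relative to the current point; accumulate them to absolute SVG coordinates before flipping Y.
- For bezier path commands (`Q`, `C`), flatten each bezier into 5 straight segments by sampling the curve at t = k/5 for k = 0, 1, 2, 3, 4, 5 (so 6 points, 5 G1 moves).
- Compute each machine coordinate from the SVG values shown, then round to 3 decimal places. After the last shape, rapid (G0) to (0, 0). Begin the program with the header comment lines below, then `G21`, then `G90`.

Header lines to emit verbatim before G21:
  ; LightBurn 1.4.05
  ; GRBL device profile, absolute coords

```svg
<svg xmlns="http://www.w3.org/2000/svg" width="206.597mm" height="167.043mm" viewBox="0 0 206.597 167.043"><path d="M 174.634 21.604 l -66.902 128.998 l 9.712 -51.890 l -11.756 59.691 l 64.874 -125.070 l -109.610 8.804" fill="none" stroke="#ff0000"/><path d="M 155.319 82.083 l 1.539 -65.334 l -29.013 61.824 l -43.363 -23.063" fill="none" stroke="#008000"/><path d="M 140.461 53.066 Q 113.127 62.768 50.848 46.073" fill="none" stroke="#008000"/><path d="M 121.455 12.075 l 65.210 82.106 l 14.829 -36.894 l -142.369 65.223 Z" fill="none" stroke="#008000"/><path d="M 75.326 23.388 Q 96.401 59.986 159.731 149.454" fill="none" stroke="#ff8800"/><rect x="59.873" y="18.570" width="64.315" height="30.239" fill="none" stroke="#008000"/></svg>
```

1 u = 1 mm; y_m = 167.043 − y.

[1] `<path>` open polyline, #ff0000→engrave S215 F2761: (174.634,145.439) → (107.732,16.441) → (117.444,68.331) → (105.688,8.640) → (170.562,133.710) → (60.952,124.906)

[2] `<path>` open polyline, #008000→cut S828 F991: (155.319,84.960) → (156.858,150.294) → (127.845,88.470) → (84.482,111.533)

[3] `<path>` quadratic bezier, #008000→cut S828 F991: (140.461,113.977) → (128.130,111.152) → (113.003,110.439) → (95.080,111.838) → (74.362,115.348) → (50.848,120.970)

[4] `<path>` closed polygon, #008000→cut S828 F991: (121.455,154.968) → (186.665,72.862) → (201.494,109.756) → (59.125,44.533) → (121.455,154.968) (closed)

[5] `<path>` quadratic bezier, #ff8800→score S609 F2542: (75.326,143.655) → (85.446,126.901) → (98.947,105.917) → (115.828,80.704) → (136.089,51.261) → (159.731,17.589)

[6] `<rect>` rectangle, #008000→cut S828 F991: (59.873,148.473) → (124.188,148.473) → (124.188,118.234) → (59.873,118.234) → (59.873,148.473) (closed)

; LightBurn 1.4.05
; GRBL device profile, absolute coords
G21
G90
G0 X174.634 Y145.439
M3 S215
G1 X107.732 Y16.441 F2761
G1 X117.444 Y68.331
G1 X105.688 Y8.640
G1 X170.562 Y133.710
G1 X60.952 Y124.906
M5
G0 X155.319 Y84.960
M3 S828
G1 X156.858 Y150.294 F991
G1 X127.845 Y88.470
G1 X84.482 Y111.533
M5
G0 X140.461 Y113.977
M3 S828
G1 X128.130 Y111.152 F991
G1 X113.003 Y110.439
G1 X95.080 Y111.838
G1 X74.362 Y115.348
G1 X50.848 Y120.970
M5
G0 X121.455 Y154.968
M3 S828
G1 X186.665 Y72.862 F991
G1 X201.494 Y109.756
G1 X59.125 Y44.533
G1 X121.455 Y154.968
M5
G0 X75.326 Y143.655
M3 S609
G1 X85.446 Y126.901 F2542
G1 X98.947 Y105.917
G1 X115.828 Y80.704
G1 X136.089 Y51.261
G1 X159.731 Y17.589
M5
G0 X59.873 Y148.473
M3 S828
G1 X124.188 Y148.473 F991
G1 X124.188 Y118.234
G1 X59.873 Y118.234
G1 X59.873 Y148.473
M5
G0 X0.000 Y0.000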